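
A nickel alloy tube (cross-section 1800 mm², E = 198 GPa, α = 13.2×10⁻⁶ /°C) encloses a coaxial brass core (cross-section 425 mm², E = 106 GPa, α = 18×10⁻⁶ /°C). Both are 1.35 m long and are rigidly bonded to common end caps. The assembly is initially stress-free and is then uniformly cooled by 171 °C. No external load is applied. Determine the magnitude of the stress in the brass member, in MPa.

σ ≈ 77.2 MPa (tensile)

The brass has the larger α, so on cooling it would change length more than the nickel alloy if both were free. The rigid plates force a common final length, so the brass is put into tension and the nickel alloy into compression, with equal and opposite forces P (no external load).
Setting the final lengths equal and cancelling L: (α₁ − α₂)ΔT = P/(A₁E₁) + P/(A₂E₂).
|α₁ − α₂|·ΔT = 4.8×10⁻⁶ × 171 = 0.0008208.
1/(A₁E₁) + 1/(A₂E₂) = 1/(1800×198×10³) + 1/(425×106×10³) = 2.5×10⁻⁸ N⁻¹.
P = 0.0008208 / 2.5×10⁻⁸ = 32830 N = 32.83 kN.
σ_{brass} = P/A₂ = 32830/425 = 77.24 MPa, tensile.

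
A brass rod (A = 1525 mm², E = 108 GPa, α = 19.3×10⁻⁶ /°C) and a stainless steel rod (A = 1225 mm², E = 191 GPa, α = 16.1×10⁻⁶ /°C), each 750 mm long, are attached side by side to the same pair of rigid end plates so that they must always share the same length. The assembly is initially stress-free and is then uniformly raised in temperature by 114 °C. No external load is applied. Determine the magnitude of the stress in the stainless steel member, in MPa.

The brass has the larger α, so on heating it would change length more than the stainless steel if both were free. The rigid plates force a common final length, so the brass is put into compression and the stainless steel into tension, with equal and opposite forces P (no external load).
Compatibility of the two members (thermal + elastic change equal): (α₁ − α₂)ΔT = P·[1/(A₁E₁) + 1/(A₂E₂)].
|α₁ − α₂|·ΔT = 3.2×10⁻⁶ × 114 = 0.0003648.
1/(A₁E₁) + 1/(A₂E₂) = 1/(1525×108×10³) + 1/(1225×191×10³) = 1.035×10⁻⁸ N⁻¹.
So P = 0.0003648 / 1.035×10⁻⁸ = 35.26 kN.
σ_{stainless steel} = P/A₂ = 35260/1225 = 28.78 MPa, tensile.

σ ≈ 28.8 MPa (tensile)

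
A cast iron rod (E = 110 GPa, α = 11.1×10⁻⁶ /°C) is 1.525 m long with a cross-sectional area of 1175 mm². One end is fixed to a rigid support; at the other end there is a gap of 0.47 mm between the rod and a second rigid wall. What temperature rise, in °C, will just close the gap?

Contact occurs when the free expansion equals the gap: αΔT L = 0.47 mm.
ΔT = 0.47 / (11.1×10⁻⁶ × 1525) = 27.77 °C.

ΔT ≈ 27.8 °C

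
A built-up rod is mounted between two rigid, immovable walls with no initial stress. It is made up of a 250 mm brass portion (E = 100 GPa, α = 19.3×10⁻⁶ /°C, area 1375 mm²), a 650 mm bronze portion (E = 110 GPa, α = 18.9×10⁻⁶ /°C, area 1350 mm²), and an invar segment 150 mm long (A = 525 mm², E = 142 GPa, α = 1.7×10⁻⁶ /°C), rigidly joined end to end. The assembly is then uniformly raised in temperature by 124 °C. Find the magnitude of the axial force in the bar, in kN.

P ≈ 262 kN (compressive)

If the supports were absent, the total length change would be Σ αᵢΔT Lᵢ = 19.3×10⁻⁶×124×250 + 18.9×10⁻⁶×124×650 + 1.7×10⁻⁶×124×150 = 2.153 mm.
Since the ends are fixed, an axial force P builds up, equal in every segment, with P · Σ Lᵢ/(AᵢEᵢ) = δ_free.
The series flexibility is Σ Lᵢ/(AᵢEᵢ) = 250/(1375×100×10³) + 650/(1350×110×10³) + 150/(525×142×10³) = 8.207×10⁻⁶ mm/N.
Hence P = δ_free / Σ(L/AE) = 2.153/8.207×10⁻⁶ = 262.4 kN (compressive).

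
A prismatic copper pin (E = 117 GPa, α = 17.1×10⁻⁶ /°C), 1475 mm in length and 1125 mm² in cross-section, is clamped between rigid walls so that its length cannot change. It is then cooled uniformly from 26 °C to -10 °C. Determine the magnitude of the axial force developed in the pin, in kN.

Full restraint means ε = 0, so the stress is σ = EαΔT = 117×10³ × 17.1×10⁻⁶ × 36 = 72.03 MPa.
P = AEαΔT = 1125 × 117×10³ × 17.1×10⁻⁶ × 36 = 81.03 kN (tensile).

P ≈ 81 kN (tensile)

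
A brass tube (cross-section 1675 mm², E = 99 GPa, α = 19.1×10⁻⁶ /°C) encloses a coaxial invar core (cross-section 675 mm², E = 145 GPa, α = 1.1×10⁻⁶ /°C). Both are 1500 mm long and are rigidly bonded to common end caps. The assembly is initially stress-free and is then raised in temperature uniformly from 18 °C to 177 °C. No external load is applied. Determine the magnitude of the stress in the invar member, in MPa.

Equilibrium of a rigid end plate with no external load gives equal and opposite internal forces ±P in the two members. Since α_{brass} > α_{invar}, heating drives the brass into compression and the invar into tension.
Compatibility of the two members (thermal + elastic change equal): (α₁ − α₂)ΔT = P·[1/(A₁E₁) + 1/(A₂E₂)].
|α₁ − α₂|·ΔT = 18×10⁻⁶ × 159 = 0.002862.
1/(A₁E₁) + 1/(A₂E₂) = 1/(1675×99×10³) + 1/(675×145×10³) = 1.625×10⁻⁸ N⁻¹.
So P = 0.002862 / 1.625×10⁻⁸ = 176.1 kN.
σ_{invar} = P/A₂ = 176100/675 = 261 MPa, tensile.

σ ≈ 261 MPa (tensile)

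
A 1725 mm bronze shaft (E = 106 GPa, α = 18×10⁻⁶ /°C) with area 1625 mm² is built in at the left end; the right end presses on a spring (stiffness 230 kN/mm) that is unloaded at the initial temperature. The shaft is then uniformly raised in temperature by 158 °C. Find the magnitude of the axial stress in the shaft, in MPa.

If the spring were absent the shaft would lengthen by αΔT L = 18×10⁻⁶ × 158 × 1725 = 4.906 mm.
Let P be the compressive force at the spring. The shaft shortens elastically by PL/(AE) and the spring compresses by P/k; together these equal δ_free.
P [ L/(AE) + 1/k ] = δ_free → P [ 1725/(1625×106×10³) + 1/(230×10³) ] = 4.906.
P = 4.906 / 1.436×10⁻⁵ = 341600 N.
σ = P/A = 341600/1625 = 210.2 MPa.

σ ≈ 210 MPa (compressive)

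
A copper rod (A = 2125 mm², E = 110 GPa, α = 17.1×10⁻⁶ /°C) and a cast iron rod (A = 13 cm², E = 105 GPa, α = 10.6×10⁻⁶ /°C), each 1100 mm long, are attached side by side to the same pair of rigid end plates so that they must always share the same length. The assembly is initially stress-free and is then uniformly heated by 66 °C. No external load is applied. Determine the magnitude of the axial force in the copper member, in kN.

P ≈ 37 kN (compressive in the copper)

Equilibrium of a rigid end plate with no external load gives equal and opposite internal forces ±P in the two members. Since α_{copper} > α_{cast iron}, heating drives the copper into compression and the cast iron into tension.
Setting the final lengths equal and cancelling L: (α₁ − α₂)ΔT = P/(A₁E₁) + P/(A₂E₂).
|α₁ − α₂|·ΔT = 6.5×10⁻⁶ × 66 = 0.000429.
1/(A₁E₁) + 1/(A₂E₂) = 1/(2125×110×10³) + 1/(1300×105×10³) = 1.16×10⁻⁸ N⁻¹.
P = 0.000429 / 1.16×10⁻⁸ = 36970 N = 36.97 kN.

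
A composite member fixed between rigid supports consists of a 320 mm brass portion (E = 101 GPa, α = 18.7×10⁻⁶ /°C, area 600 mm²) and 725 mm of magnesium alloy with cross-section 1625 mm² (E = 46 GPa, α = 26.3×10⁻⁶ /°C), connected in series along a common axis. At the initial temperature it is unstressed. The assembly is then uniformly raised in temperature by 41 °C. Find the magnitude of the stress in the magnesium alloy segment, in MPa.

Free thermal expansion of the whole bar: Σ αᵢΔT Lᵢ = 18.7×10⁻⁶×41×320 + 26.3×10⁻⁶×41×725 = 1.027 mm.
The walls prevent any net length change, so an axial force P (same in every segment) develops. Compatibility: P · Σ Lᵢ/(AᵢEᵢ) = δ_free.
Σ Lᵢ/(AᵢEᵢ) = 320/(600×101×10³) + 725/(1625×46×10³) = 1.498×10⁻⁵ mm/N.
P = 1.027 / 1.498×10⁻⁵ = 68570 N = 68.57 kN, compressive.
σ_{magnesium alloy} = P / A = 68570 / 1625 = 42.2 MPa.

σ ≈ 42.2 MPa (compressive)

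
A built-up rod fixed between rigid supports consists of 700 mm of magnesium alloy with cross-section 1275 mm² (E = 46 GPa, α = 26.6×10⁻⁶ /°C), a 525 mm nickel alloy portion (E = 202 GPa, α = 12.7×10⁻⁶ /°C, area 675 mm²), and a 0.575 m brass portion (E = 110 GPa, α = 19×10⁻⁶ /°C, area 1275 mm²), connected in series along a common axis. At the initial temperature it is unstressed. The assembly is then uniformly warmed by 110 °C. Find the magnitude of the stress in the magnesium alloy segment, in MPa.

σ ≈ 157 MPa (compressive)

If the supports were absent, the total length change would be Σ αᵢΔT Lᵢ = 26.6×10⁻⁶×110×700 + 12.7×10⁻⁶×110×525 + 19×10⁻⁶×110×575 = 3.983 mm.
The rigid supports impose zero overall length change; the single axial force P common to all segments must satisfy P Σ Lᵢ/(AᵢEᵢ) = δ_free.
Σ Lᵢ/(AᵢEᵢ) = 700/(1275×46×10³) + 525/(675×202×10³) + 575/(1275×110×10³) = 1.989×10⁻⁵ mm/N.
P = 3.983 / 1.989×10⁻⁵ = 200300 N = 200.3 kN, compressive.
σ_{magnesium alloy} = P / A = 200300 / 1275 = 157.1 MPa.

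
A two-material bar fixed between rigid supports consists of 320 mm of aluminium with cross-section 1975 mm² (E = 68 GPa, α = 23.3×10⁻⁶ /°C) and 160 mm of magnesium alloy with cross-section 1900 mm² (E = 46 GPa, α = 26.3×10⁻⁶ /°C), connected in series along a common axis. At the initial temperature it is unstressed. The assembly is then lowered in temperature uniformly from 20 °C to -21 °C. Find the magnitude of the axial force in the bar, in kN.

Free thermal contraction of the whole bar: Σ αᵢΔT Lᵢ = 23.3×10⁻⁶×41×320 + 26.3×10⁻⁶×41×160 = 0.4782 mm.
The walls prevent any net length change, so an axial force P (same in every segment) develops. Compatibility: P · Σ Lᵢ/(AᵢEᵢ) = δ_free.
Σ Lᵢ/(AᵢEᵢ) = 320/(1975×68×10³) + 160/(1900×46×10³) = 4.213×10⁻⁶ mm/N.
P = 0.4782 / 4.213×10⁻⁶ = 113500 N = 113.5 kN, tensile.

P ≈ 114 kN (tensile)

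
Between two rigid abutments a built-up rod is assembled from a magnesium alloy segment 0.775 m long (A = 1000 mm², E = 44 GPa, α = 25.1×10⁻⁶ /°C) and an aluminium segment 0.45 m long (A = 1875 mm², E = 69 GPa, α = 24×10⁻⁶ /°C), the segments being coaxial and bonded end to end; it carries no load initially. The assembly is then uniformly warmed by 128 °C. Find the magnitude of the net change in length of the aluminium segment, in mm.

If the supports were absent, the total length change would be Σ αᵢΔT Lᵢ = 25.1×10⁻⁶×128×775 + 24×10⁻⁶×128×450 = 3.872 mm.
The walls prevent any net length change, so an axial force P (same in every segment) develops. Compatibility: P · Σ Lᵢ/(AᵢEᵢ) = δ_free.
The series flexibility is Σ Lᵢ/(AᵢEᵢ) = 775/(1000×44×10³) + 450/(1875×69×10³) = 2.109×10⁻⁵ mm/N.
So P = 3.872 / 2.109×10⁻⁵ = 183.6 kN, compressive.
For the aluminium segment, free thermal change = 24×10⁻⁶×128×450 = 1.382 mm and elastic change from P = 183600×450/(1875×69×10³) = 0.6386 mm; these oppose, so the net change is 0.744 mm (segment lengthens).

|ΔL| ≈ 0.744 mm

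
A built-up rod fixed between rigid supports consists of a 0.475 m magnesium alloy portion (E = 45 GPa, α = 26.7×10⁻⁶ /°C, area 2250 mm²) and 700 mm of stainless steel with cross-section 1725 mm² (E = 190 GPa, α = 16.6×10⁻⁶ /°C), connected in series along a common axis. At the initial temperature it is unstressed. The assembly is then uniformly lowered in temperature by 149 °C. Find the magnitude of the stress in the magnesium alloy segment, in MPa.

σ ≈ 236 MPa (tensile)

Free thermal contraction of the whole bar: Σ αᵢΔT Lᵢ = 26.7×10⁻⁶×149×475 + 16.6×10⁻⁶×149×700 = 3.621 mm.
The walls prevent any net length change, so an axial force P (same in every segment) develops. Compatibility: P · Σ Lᵢ/(AᵢEᵢ) = δ_free.
Σ Lᵢ/(AᵢEᵢ) = 475/(2250×45×10³) + 700/(1725×190×10³) = 6.827×10⁻⁶ mm/N.
So P = 3.621 / 6.827×10⁻⁶ = 530.4 kN, tensile.
σ_{magnesium alloy} = P / A = 530400 / 2250 = 235.7 MPa.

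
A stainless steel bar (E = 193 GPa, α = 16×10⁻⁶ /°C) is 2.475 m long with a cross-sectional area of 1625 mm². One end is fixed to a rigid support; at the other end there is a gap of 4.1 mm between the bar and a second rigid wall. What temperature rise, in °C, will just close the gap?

ΔT ≈ 104 °C

The gap closes when αΔT L = 4.1 mm, since the bar is still unstressed at that instant.
ΔT = 4.1 / (16×10⁻⁶ × 2475) = 103.5 °C.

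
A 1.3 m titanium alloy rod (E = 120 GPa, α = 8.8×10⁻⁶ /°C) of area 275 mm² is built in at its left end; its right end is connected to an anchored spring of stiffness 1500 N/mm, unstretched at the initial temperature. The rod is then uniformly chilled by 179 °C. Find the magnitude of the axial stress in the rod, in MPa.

σ ≈ 10.5 MPa (tensile)

The unrestrained thermal change is αΔT L = 8.8×10⁻⁶ × 179 × 1300 = 2.048 mm.
With a force P in the spring, the elastic change of the rod is PL/(AE) and that of the spring is P/k; compatibility requires their sum to equal δ_free.
So P = δ_free / [L/(AE) + 1/k] = 2.048 / [ 1300/(275×120×10³) + 1/(1500) ].
P = 2.048 / 0.0007061 = 2900 N.
σ = P/A = 2900/275 = 10.55 MPa.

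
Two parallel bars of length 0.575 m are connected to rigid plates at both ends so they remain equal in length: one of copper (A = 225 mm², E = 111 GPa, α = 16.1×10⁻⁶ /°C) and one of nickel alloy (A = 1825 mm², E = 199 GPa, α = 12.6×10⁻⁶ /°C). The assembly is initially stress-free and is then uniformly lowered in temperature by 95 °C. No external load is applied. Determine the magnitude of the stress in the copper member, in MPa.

σ ≈ 34.5 MPa (tensile)

Both members must finish at the same length. With the larger α, the copper tends to over-contract; the plates restrain it, putting the copper in tension and the nickel alloy in compression. With no external load the two internal forces are equal and opposite, magnitude P.
Compatibility of the two members (thermal + elastic change equal): (α₁ − α₂)ΔT = P·[1/(A₁E₁) + 1/(A₂E₂)].
|α₁ − α₂|·ΔT = 3.5×10⁻⁶ × 95 = 0.0003325.
1/(A₁E₁) + 1/(A₂E₂) = 1/(225×111×10³) + 1/(1825×199×10³) = 4.279×10⁻⁸ N⁻¹.
So P = 0.0003325 / 4.279×10⁻⁸ = 7.77 kN.
σ_{copper} = P/A₁ = 7770/225 = 34.53 MPa, tensile.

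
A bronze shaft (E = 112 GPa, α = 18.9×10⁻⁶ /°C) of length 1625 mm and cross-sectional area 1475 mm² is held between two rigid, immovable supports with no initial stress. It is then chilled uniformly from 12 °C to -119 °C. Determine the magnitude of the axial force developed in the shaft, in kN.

P ≈ 409 kN (tensile)

With zero net strain, σ = E·αΔT = 112 GPa × 18.9×10⁻⁶ × 131 = 277.3 MPa.
Axial force P = σA = 277.3 × 1475 = 409000 N = 409 kN, tensile.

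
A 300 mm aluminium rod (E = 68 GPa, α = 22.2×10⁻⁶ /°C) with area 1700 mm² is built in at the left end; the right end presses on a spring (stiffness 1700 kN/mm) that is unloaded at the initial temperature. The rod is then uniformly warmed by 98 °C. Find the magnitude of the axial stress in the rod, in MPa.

The unrestrained thermal change is αΔT L = 22.2×10⁻⁶ × 98 × 300 = 0.6527 mm.
Let P be the compressive force at the spring. The rod shortens elastically by PL/(AE) and the spring compresses by P/k; together these equal δ_free.
P [ L/(AE) + 1/k ] = δ_free → P [ 300/(1700×68×10³) + 1/(1700×10³) ] = 0.6527.
P = 0.6527 / 3.183×10⁻⁶ = 205000 N.
σ = P/A = 205000/1700 = 120.6 MPa.

σ ≈ 121 MPa (compressive)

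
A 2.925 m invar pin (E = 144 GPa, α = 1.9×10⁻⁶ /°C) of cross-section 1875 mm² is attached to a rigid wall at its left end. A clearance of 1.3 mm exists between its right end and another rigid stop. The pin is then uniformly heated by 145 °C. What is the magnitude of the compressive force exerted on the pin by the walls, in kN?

Unrestrained expansion: δ_free = αΔT L = 1.9×10⁻⁶ × 145 × 2925 = 0.8058 mm.
This is smaller than the 1.3 mm clearance, so the pin expands freely without reaching the stop — the stress is zero.

P ≈ 0 kN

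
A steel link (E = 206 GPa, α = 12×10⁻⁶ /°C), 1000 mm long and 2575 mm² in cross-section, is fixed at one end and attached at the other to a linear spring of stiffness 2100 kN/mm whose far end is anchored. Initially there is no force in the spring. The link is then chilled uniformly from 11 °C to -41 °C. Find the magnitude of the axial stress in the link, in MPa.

The unrestrained thermal change is αΔT L = 12×10⁻⁶ × 52 × 1000 = 0.624 mm.
Let P be the tensile force in the spring. The link extends elastically by PL/(AE) and the spring stretches by P/k; together these equal δ_free.
So P = δ_free / [L/(AE) + 1/k] = 0.624 / [ 1000/(2575×206×10³) + 1/(2100×10³) ].
P = 0.624 / 2.361×10⁻⁶ = 264300 N.
σ = P/A = 264300/2575 = 102.6 MPa.

σ ≈ 103 MPa (tensile)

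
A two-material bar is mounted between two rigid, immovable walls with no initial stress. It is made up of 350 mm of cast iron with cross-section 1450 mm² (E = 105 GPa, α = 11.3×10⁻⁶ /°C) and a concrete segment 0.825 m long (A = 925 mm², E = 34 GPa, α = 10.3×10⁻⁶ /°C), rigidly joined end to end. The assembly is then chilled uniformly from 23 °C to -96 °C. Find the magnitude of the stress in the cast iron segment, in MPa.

With the walls removed the bar would change length by δ_free = Σ αᵢΔT Lᵢ = 11.3×10⁻⁶×119×350 + 10.3×10⁻⁶×119×825 = 1.482 mm.
Since the ends are fixed, an axial force P builds up, equal in every segment, with P · Σ Lᵢ/(AᵢEᵢ) = δ_free.
Σ Lᵢ/(AᵢEᵢ) = 350/(1450×105×10³) + 825/(925×34×10³) = 2.853×10⁻⁵ mm/N.
P = 1.482 / 2.853×10⁻⁵ = 51940 N = 51.94 kN, tensile.
σ_{cast iron} = P / A = 51940 / 1450 = 35.82 MPa.

σ ≈ 35.8 MPa (tensile)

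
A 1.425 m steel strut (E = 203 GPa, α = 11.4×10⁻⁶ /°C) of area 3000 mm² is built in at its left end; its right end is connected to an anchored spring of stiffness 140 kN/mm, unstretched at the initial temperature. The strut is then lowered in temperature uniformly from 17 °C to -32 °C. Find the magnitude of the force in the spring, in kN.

Free thermal contraction: δ_free = αΔT L = 11.4×10⁻⁶ × 49 × 1425 = 0.796 mm.
Let P be the tensile force in the spring. The strut extends elastically by PL/(AE) and the spring stretches by P/k; together these equal δ_free.
So P = δ_free / [L/(AE) + 1/k] = 0.796 / [ 1425/(3000×203×10³) + 1/(140×10³) ].
P = 0.796 / 9.483×10⁻⁶ = 83940 N.

P ≈ 83.9 kN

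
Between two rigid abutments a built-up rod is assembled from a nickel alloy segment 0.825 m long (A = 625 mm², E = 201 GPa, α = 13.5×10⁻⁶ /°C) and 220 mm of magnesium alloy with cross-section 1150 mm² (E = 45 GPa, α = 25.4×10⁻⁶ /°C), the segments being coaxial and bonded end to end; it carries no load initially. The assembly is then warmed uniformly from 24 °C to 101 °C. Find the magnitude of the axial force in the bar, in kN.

Free thermal expansion of the whole bar: Σ αᵢΔT Lᵢ = 13.5×10⁻⁶×77×825 + 25.4×10⁻⁶×77×220 = 1.288 mm.
The rigid supports impose zero overall length change; the single axial force P common to all segments must satisfy P Σ Lᵢ/(AᵢEᵢ) = δ_free.
Σ Lᵢ/(AᵢEᵢ) = 825/(625×201×10³) + 220/(1150×45×10³) = 1.082×10⁻⁵ mm/N.
So P = 1.288 / 1.082×10⁻⁵ = 119 kN, compressive.

P ≈ 119 kN (compressive)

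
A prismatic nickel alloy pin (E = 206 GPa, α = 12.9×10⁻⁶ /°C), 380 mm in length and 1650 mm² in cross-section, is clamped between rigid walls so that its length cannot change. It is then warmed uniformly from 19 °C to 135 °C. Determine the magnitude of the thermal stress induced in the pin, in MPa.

σ ≈ 308 MPa (compressive)

The supports are rigid, so the total axial strain is zero. The restrained thermal strain is ε = αΔT = 12.9×10⁻⁶ × 116 = 1496.4×10⁻⁶.
The stress required to suppress this strain is σ = Eε = 206×10³ × 1496.4×10⁻⁶ = 308.3 MPa, compressive since the pin is trying to expand.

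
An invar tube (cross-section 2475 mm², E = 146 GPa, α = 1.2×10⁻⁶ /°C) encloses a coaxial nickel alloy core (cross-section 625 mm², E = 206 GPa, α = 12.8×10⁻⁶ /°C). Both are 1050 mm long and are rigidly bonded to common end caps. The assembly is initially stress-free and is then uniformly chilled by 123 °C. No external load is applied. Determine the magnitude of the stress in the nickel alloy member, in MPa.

The nickel alloy has the larger α, so on cooling it would change length more than the invar if both were free. The rigid plates force a common final length, so the nickel alloy is put into tension and the invar into compression, with equal and opposite forces P (no external load).
Equating the net (thermal + elastic) strains gives |α₁ − α₂|·ΔT = P·[1/(A₁E₁) + 1/(A₂E₂)].
|α₁ − α₂|·ΔT = 11.6×10⁻⁶ × 123 = 0.001427.
1/(A₁E₁) + 1/(A₂E₂) = 1/(2475×146×10³) + 1/(625×206×10³) = 1.053×10⁻⁸ N⁻¹.
So P = 0.001427 / 1.053×10⁻⁸ = 135.4 kN.
σ_{nickel alloy} = P/A₂ = 135400/625 = 216.7 MPa, tensile.

σ ≈ 217 MPa (tensile)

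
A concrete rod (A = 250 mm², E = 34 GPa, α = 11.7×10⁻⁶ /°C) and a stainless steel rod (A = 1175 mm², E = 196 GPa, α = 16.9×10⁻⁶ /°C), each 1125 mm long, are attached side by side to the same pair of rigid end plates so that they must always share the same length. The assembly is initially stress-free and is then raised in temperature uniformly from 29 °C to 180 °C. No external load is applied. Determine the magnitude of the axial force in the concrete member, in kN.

P ≈ 6.44 kN (tensile in the concrete)

Equilibrium of a rigid end plate with no external load gives equal and opposite internal forces ±P in the two members. Since α_{stainless steel} > α_{concrete}, heating drives the stainless steel into compression and the concrete into tension.
Setting the final lengths equal and cancelling L: (α₁ − α₂)ΔT = P/(A₁E₁) + P/(A₂E₂).
|α₁ − α₂|·ΔT = 5.2×10⁻⁶ × 151 = 0.0007852.
1/(A₁E₁) + 1/(A₂E₂) = 1/(250×34×10³) + 1/(1175×196×10³) = 1.22×10⁻⁷ N⁻¹.
So P = 0.0007852 / 1.22×10⁻⁷ = 6.437 kN.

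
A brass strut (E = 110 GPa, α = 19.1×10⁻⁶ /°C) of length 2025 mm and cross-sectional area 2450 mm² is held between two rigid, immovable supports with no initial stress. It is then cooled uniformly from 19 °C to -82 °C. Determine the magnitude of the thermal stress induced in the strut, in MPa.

With length fixed, the mechanical strain must cancel the thermal strain αΔT = 19.1×10⁻⁶ × 101 = 1929.1×10⁻⁶.
Hence σ = E·αΔT = 110×10³ × 1929.1×10⁻⁶ = 212.2 MPa, tensile.

σ ≈ 212 MPa (tensile)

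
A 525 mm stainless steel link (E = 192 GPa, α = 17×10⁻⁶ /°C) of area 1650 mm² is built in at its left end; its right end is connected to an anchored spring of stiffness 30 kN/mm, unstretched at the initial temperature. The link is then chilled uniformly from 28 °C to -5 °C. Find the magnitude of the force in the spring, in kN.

Free thermal contraction: δ_free = αΔT L = 17×10⁻⁶ × 33 × 525 = 0.2945 mm.
With a force P in the spring, the elastic change of the link is PL/(AE) and that of the spring is P/k; compatibility requires their sum to equal δ_free.
P [ L/(AE) + 1/k ] = δ_free → P [ 525/(1650×192×10³) + 1/(30×10³) ] = 0.2945.
P = 0.2945 / 3.499×10⁻⁵ = 8417 N.

P ≈ 8.42 kN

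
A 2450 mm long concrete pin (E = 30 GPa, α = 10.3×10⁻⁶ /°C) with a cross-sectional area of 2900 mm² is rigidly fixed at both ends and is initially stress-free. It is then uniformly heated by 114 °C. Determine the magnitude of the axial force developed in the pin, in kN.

P ≈ 102 kN (compressive)

Full restraint means ε = 0, so the stress is σ = EαΔT = 30×10³ × 10.3×10⁻⁶ × 114 = 35.23 MPa.
Then P = σA = 35.23 × 2900 mm² = 102.2 kN, compressive.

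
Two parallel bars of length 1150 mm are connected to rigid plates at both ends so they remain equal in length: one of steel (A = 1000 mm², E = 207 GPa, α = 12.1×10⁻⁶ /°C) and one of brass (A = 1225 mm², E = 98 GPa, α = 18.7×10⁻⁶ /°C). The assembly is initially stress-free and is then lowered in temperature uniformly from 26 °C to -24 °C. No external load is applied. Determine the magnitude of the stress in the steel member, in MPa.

Equilibrium of a rigid end plate with no external load gives equal and opposite internal forces ±P in the two members. Since α_{brass} > α_{steel}, cooling drives the brass into tension and the steel into compression.
Setting the final lengths equal and cancelling L: (α₁ − α₂)ΔT = P/(A₁E₁) + P/(A₂E₂).
|α₁ − α₂|·ΔT = 6.6×10⁻⁶ × 50 = 0.00033.
1/(A₁E₁) + 1/(A₂E₂) = 1/(1000×207×10³) + 1/(1225×98×10³) = 1.316×10⁻⁸ N⁻¹.
So P = 0.00033 / 1.316×10⁻⁸ = 25.07 kN.
σ_{steel} = P/A₁ = 25070/1000 = 25.07 MPa, compressive.

σ ≈ 25.1 MPa (compressive)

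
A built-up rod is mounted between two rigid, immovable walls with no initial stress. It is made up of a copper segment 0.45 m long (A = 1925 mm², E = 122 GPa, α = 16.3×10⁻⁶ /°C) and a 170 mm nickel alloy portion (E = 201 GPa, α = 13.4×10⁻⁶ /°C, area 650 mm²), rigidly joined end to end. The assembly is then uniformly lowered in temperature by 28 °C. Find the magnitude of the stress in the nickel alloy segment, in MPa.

Free thermal contraction of the whole bar: Σ αᵢΔT Lᵢ = 16.3×10⁻⁶×28×450 + 13.4×10⁻⁶×28×170 = 0.2692 mm.
The walls prevent any net length change, so an axial force P (same in every segment) develops. Compatibility: P · Σ Lᵢ/(AᵢEᵢ) = δ_free.
The series flexibility is Σ Lᵢ/(AᵢEᵢ) = 450/(1925×122×10³) + 170/(650×201×10³) = 3.217×10⁻⁶ mm/N.
So P = 0.2692 / 3.217×10⁻⁶ = 83.66 kN, tensile.
σ_{nickel alloy} = P / A = 83660 / 650 = 128.7 MPa.

σ ≈ 129 MPa (tensile)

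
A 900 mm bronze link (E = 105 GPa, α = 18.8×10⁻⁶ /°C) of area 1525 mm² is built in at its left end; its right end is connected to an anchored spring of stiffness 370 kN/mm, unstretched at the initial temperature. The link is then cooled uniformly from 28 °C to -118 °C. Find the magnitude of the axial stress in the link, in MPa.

σ ≈ 195 MPa (tensile)

If the spring were absent the link would shorten by αΔT L = 18.8×10⁻⁶ × 146 × 900 = 2.47 mm.
Let P be the tensile force in the spring. The link extends elastically by PL/(AE) and the spring stretches by P/k; together these equal δ_free.
P [ L/(AE) + 1/k ] = δ_free → P [ 900/(1525×105×10³) + 1/(370×10³) ] = 2.47.
P = 2.47 / 8.323×10⁻⁶ = 296800 N.
σ = P/A = 296800/1525 = 194.6 MPa.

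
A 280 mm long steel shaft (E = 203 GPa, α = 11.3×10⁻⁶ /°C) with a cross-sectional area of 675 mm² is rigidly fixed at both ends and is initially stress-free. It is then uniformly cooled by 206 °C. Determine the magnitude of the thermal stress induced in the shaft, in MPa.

Because both ends are immovable the net strain is zero, and the suppressed thermal strain is αΔT = 11.3×10⁻⁶ × 206 = 2327.8×10⁻⁶.
The stress required to suppress this strain is σ = Eε = 203×10³ × 2327.8×10⁻⁶ = 472.5 MPa, tensile since the shaft is trying to contract.

σ ≈ 473 MPa (tensile)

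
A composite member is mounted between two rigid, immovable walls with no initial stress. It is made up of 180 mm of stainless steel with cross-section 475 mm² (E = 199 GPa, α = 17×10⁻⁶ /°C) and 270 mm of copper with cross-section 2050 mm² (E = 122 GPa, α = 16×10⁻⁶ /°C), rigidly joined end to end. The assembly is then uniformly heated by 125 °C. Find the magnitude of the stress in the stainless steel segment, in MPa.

Free thermal expansion of the whole bar: Σ αᵢΔT Lᵢ = 17×10⁻⁶×125×180 + 16×10⁻⁶×125×270 = 0.9225 mm.
The walls prevent any net length change, so an axial force P (same in every segment) develops. Compatibility: P · Σ Lᵢ/(AᵢEᵢ) = δ_free.
Σ Lᵢ/(AᵢEᵢ) = 180/(475×199×10³) + 270/(2050×122×10³) = 2.984×10⁻⁶ mm/N.
So P = 0.9225 / 2.984×10⁻⁶ = 309.2 kN, compressive.
σ_{stainless steel} = P / A = 309200 / 475 = 650.9 MPa.

σ ≈ 651 MPa (compressive)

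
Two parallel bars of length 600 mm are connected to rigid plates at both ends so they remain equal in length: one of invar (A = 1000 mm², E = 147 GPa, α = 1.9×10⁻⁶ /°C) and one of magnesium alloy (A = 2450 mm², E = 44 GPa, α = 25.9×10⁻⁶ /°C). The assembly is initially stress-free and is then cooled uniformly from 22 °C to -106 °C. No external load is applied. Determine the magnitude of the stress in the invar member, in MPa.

Both members must finish at the same length. With the larger α, the magnesium alloy tends to over-contract; the plates restrain it, putting the magnesium alloy in tension and the invar in compression. With no external load the two internal forces are equal and opposite, magnitude P.
Equating the net (thermal + elastic) strains gives |α₁ − α₂|·ΔT = P·[1/(A₁E₁) + 1/(A₂E₂)].
|α₁ − α₂|·ΔT = 24×10⁻⁶ × 128 = 0.003072.
1/(A₁E₁) + 1/(A₂E₂) = 1/(1000×147×10³) + 1/(2450×44×10³) = 1.608×10⁻⁸ N⁻¹.
So P = 0.003072 / 1.608×10⁻⁸ = 191.1 kN.
σ_{invar} = P/A₁ = 191100/1000 = 191.1 MPa, compressive.

σ ≈ 191 MPa (compressive)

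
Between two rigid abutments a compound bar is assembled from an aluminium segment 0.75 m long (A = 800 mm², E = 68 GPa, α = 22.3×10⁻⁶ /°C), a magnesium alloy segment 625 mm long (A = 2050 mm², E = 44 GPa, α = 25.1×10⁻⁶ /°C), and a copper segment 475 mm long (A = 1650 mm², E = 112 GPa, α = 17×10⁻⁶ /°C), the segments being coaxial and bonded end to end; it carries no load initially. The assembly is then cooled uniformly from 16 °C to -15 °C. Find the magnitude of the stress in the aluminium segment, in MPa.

Free thermal contraction of the whole bar: Σ αᵢΔT Lᵢ = 22.3×10⁻⁶×31×750 + 25.1×10⁻⁶×31×625 + 17×10⁻⁶×31×475 = 1.255 mm.
Since the ends are fixed, an axial force P builds up, equal in every segment, with P · Σ Lᵢ/(AᵢEᵢ) = δ_free.
Σ Lᵢ/(AᵢEᵢ) = 750/(800×68×10³) + 625/(2050×44×10³) + 475/(1650×112×10³) = 2.329×10⁻⁵ mm/N.
Hence P = δ_free / Σ(L/AE) = 1.255/2.329×10⁻⁵ = 53.9 kN (tensile).
σ_{aluminium} = P / A = 53900 / 800 = 67.37 MPa.

σ ≈ 67.4 MPa (tensile)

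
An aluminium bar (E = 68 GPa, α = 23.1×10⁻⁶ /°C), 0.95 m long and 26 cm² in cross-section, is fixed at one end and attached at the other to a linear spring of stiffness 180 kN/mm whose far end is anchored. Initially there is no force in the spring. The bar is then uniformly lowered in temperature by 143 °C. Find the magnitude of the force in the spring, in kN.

The unrestrained thermal change is αΔT L = 23.1×10⁻⁶ × 143 × 950 = 3.138 mm.
With a force P in the spring, the elastic change of the bar is PL/(AE) and that of the spring is P/k; compatibility requires their sum to equal δ_free.
P [ L/(AE) + 1/k ] = δ_free → P [ 950/(2600×68×10³) + 1/(180×10³) ] = 3.138.
P = 3.138 / 1.093×10⁻⁵ = 287100 N.

P ≈ 287 kN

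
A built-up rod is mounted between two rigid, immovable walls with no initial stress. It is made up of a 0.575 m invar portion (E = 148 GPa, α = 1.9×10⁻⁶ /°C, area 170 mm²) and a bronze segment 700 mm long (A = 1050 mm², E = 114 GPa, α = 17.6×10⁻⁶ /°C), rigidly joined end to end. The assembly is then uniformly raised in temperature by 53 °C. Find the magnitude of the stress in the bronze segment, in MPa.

With the walls removed the bar would change length by δ_free = Σ αᵢΔT Lᵢ = 1.9×10⁻⁶×53×575 + 17.6×10⁻⁶×53×700 = 0.7109 mm.
The walls prevent any net length change, so an axial force P (same in every segment) develops. Compatibility: P · Σ Lᵢ/(AᵢEᵢ) = δ_free.
Σ Lᵢ/(AᵢEᵢ) = 575/(170×148×10³) + 700/(1050×114×10³) = 2.87×10⁻⁵ mm/N.
Hence P = δ_free / Σ(L/AE) = 0.7109/2.87×10⁻⁵ = 24.77 kN (compressive).
σ_{bronze} = P / A = 24770 / 1050 = 23.59 MPa.

σ ≈ 23.6 MPa (compressive)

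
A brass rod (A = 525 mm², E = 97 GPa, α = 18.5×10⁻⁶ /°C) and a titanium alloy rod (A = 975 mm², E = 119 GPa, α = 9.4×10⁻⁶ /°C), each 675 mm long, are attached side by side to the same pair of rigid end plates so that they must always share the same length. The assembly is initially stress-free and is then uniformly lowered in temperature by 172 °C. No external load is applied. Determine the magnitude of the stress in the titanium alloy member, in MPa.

The brass has the larger α, so on cooling it would change length more than the titanium alloy if both were free. The rigid plates force a common final length, so the brass is put into tension and the titanium alloy into compression, with equal and opposite forces P (no external load).
Equating the net (thermal + elastic) strains gives |α₁ − α₂|·ΔT = P·[1/(A₁E₁) + 1/(A₂E₂)].
|α₁ − α₂|·ΔT = 9.1×10⁻⁶ × 172 = 0.001565.
1/(A₁E₁) + 1/(A₂E₂) = 1/(525×97×10³) + 1/(975×119×10³) = 2.826×10⁻⁸ N⁻¹.
So P = 0.001565 / 2.826×10⁻⁸ = 55.39 kN.
σ_{titanium alloy} = P/A₂ = 55390/975 = 56.81 MPa, compressive.

σ ≈ 56.8 MPa (compressive)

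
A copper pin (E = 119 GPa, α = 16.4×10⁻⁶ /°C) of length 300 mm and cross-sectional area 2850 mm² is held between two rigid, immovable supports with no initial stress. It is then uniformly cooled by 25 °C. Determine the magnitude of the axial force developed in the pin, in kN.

The ends cannot move, so σ = EαΔT = 119×10³ × 16.4×10⁻⁶ × 25 = 48.79 MPa.
Then P = σA = 48.79 × 2850 mm² = 139.1 kN, tensile.

P ≈ 139 kN (tensile)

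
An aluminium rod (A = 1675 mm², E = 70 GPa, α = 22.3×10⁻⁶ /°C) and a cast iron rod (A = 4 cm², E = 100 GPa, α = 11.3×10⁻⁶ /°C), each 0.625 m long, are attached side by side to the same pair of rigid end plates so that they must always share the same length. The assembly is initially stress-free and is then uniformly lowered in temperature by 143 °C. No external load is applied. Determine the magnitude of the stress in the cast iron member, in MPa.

σ ≈ 117 MPa (compressive)

Both members must finish at the same length. With the larger α, the aluminium tends to over-contract; the plates restrain it, putting the aluminium in tension and the cast iron in compression. With no external load the two internal forces are equal and opposite, magnitude P.
Setting the final lengths equal and cancelling L: (α₁ − α₂)ΔT = P/(A₁E₁) + P/(A₂E₂).
|α₁ − α₂|·ΔT = 11×10⁻⁶ × 143 = 0.001573.
1/(A₁E₁) + 1/(A₂E₂) = 1/(1675×70×10³) + 1/(400×100×10³) = 3.353×10⁻⁸ N⁻¹.
So P = 0.001573 / 3.353×10⁻⁸ = 46.91 kN.
σ_{cast iron} = P/A₂ = 46910/400 = 117.3 MPa, compressive.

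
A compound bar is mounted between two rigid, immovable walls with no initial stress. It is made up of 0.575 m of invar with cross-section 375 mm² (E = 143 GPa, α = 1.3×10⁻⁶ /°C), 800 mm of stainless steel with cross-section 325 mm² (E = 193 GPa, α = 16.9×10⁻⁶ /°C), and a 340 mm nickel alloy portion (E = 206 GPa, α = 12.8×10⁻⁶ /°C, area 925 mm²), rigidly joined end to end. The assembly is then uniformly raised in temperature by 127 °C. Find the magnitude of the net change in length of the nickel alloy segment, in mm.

If the supports were absent, the total length change would be Σ αᵢΔT Lᵢ = 1.3×10⁻⁶×127×575 + 16.9×10⁻⁶×127×800 + 12.8×10⁻⁶×127×340 = 2.365 mm.
Since the ends are fixed, an axial force P builds up, equal in every segment, with P · Σ Lᵢ/(AᵢEᵢ) = δ_free.
The series flexibility is Σ Lᵢ/(AᵢEᵢ) = 575/(375×143×10³) + 800/(325×193×10³) + 340/(925×206×10³) = 2.526×10⁻⁵ mm/N.
P = 2.365 / 2.526×10⁻⁵ = 93610 N = 93.61 kN, compressive.
For the nickel alloy segment, free thermal change = 12.8×10⁻⁶×127×340 = 0.5527 mm and elastic change from P = 93610×340/(925×206×10³) = 0.167 mm; these oppose, so the net change is 0.386 mm (segment lengthens).

|ΔL| ≈ 0.386 mm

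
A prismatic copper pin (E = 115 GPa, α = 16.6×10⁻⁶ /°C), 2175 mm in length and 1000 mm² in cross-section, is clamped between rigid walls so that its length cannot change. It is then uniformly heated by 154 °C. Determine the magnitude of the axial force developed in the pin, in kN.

P ≈ 294 kN (compressive)

With zero net strain, σ = E·αΔT = 115 GPa × 16.6×10⁻⁶ × 154 = 294 MPa.
Then P = σA = 294 × 1000 mm² = 294 kN, compressive.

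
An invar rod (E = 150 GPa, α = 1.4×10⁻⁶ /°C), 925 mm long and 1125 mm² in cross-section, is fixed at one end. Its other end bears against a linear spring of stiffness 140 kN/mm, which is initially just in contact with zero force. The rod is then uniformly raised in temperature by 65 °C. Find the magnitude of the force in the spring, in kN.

The unrestrained thermal change is αΔT L = 1.4×10⁻⁶ × 65 × 925 = 0.08417 mm.
With a force P in the spring, the elastic change of the rod is PL/(AE) and that of the spring is P/k; compatibility requires their sum to equal δ_free.
So P = δ_free / [L/(AE) + 1/k] = 0.08417 / [ 925/(1125×150×10³) + 1/(140×10³) ].
P = 0.08417 / 1.262×10⁻⁵ = 6668 N.

P ≈ 6.67 kN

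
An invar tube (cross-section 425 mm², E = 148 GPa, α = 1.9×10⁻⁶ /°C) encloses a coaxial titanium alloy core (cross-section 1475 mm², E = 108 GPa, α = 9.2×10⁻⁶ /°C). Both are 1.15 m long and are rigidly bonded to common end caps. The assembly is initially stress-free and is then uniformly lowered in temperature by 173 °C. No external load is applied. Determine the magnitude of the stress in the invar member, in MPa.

σ ≈ 134 MPa (compressive)

The titanium alloy has the larger α, so on cooling it would change length more than the invar if both were free. The rigid plates force a common final length, so the titanium alloy is put into tension and the invar into compression, with equal and opposite forces P (no external load).
Equating the net (thermal + elastic) strains gives |α₁ − α₂|·ΔT = P·[1/(A₁E₁) + 1/(A₂E₂)].
|α₁ − α₂|·ΔT = 7.3×10⁻⁶ × 173 = 0.001263.
1/(A₁E₁) + 1/(A₂E₂) = 1/(425×148×10³) + 1/(1475×108×10³) = 2.218×10⁻⁸ N⁻¹.
P = 0.001263 / 2.218×10⁻⁸ = 56950 N = 56.95 kN.
σ_{invar} = P/A₁ = 56950/425 = 134 MPa, compressive.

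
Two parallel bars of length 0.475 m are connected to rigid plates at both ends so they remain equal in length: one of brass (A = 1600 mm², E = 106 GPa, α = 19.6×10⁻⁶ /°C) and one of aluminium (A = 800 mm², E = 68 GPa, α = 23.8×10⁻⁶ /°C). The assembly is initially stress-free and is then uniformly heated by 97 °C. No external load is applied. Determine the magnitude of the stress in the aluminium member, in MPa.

The aluminium has the larger α, so on heating it would change length more than the brass if both were free. The rigid plates force a common final length, so the aluminium is put into compression and the brass into tension, with equal and opposite forces P (no external load).
Equating the net (thermal + elastic) strains gives |α₁ − α₂|·ΔT = P·[1/(A₁E₁) + 1/(A₂E₂)].
|α₁ − α₂|·ΔT = 4.2×10⁻⁶ × 97 = 0.0004074.
1/(A₁E₁) + 1/(A₂E₂) = 1/(1600×106×10³) + 1/(800×68×10³) = 2.428×10⁻⁸ N⁻¹.
P = 0.0004074 / 2.428×10⁻⁸ = 16780 N = 16.78 kN.
σ_{aluminium} = P/A₂ = 16780/800 = 20.98 MPa, compressive.

σ ≈ 21 MPa (compressive)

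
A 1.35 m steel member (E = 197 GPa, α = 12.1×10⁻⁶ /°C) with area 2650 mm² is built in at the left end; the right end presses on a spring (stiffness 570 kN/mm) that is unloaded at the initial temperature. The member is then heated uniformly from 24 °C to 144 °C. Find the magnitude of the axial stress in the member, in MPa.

The unrestrained thermal change is αΔT L = 12.1×10⁻⁶ × 120 × 1350 = 1.96 mm.
With a force P in the spring, the elastic change of the member is PL/(AE) and that of the spring is P/k; compatibility requires their sum to equal δ_free.
So P = δ_free / [L/(AE) + 1/k] = 1.96 / [ 1350/(2650×197×10³) + 1/(570×10³) ].
P = 1.96 / 4.34×10⁻⁶ = 451600 N.
σ = P/A = 451600/2650 = 170.4 MPa.

σ ≈ 170 MPa (compressive)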